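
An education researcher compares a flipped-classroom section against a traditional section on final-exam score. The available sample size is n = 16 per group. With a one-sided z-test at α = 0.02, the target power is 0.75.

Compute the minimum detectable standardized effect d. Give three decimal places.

Need Φ(δ − 2.054) = 0.75, so δ = 2.054 + 0.674 = 2.728.
δ = d·√(n/2) ⇒ d = δ/√(n/2) = 2.728/√(16/2) = 0.9646.

d ≈ 0.965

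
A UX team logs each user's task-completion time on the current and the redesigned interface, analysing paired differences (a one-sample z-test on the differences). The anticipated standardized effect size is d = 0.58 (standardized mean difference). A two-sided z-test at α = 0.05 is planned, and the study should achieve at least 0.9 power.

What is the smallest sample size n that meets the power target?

n = 32

Set Φ(δ − 1.960) = 0.9; then δ − 1.960 = Φ⁻¹(0.9) = 1.282, giving δ = 3.242.
(Ignoring the negligible lower-tail rejection probability gives the usual closed-form inversion.)
δ = d·√n ⇒ n = (δ/d)² = (3.242 / 0.58)² = 31.23.
Round up to the next whole unit.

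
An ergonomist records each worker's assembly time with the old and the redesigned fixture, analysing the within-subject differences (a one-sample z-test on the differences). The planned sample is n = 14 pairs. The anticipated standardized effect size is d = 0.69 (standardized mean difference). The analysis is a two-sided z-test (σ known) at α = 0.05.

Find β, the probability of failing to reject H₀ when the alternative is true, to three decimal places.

Noncentrality parameter: δ = d·√n = 0.69 × √14 = 2.5817
Critical value for a two-sided test at α = 0.05: z_{α/2} = 1.960.
Power = Φ(δ − 1.960) + Φ(−δ − 1.960) = Φ(0.622) + Φ(-4.542) = 0.7330 + 0.0000 = 0.7330.
Type II error: β = 1 − power = 1 − 0.7330 = 0.2670.

β ≈ 0.267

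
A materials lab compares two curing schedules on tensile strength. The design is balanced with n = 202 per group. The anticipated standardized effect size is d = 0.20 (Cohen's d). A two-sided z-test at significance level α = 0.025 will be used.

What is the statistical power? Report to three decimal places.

Noncentrality parameter: δ = d·√(n/2) = 0.20 × √(202/2) = 2.0100
Two-sided α = 0.025 → critical value z_{0.0125} = 2.241.
Power = Φ(δ − 2.241) + Φ(−δ − 2.241) = Φ(-0.231) + Φ(-4.251) = 0.4085 + 0.0000 = 0.4085.

Power ≈ 0.409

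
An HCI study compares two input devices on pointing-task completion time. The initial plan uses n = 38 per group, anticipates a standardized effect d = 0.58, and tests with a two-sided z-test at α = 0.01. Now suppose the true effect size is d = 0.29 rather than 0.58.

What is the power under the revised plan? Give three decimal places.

With d = 0.29: δ = d·√(n/2) = 0.29 × √(38/2) = 1.2641. Critical value z_{0.005} = 2.576.
Revised power = Φ(δ − 2.576) + Φ(−δ − 2.576) = Φ(-1.312) + Φ(-3.840) = 0.0948 + 0.0001 = 0.0949.

Power ≈ 0.095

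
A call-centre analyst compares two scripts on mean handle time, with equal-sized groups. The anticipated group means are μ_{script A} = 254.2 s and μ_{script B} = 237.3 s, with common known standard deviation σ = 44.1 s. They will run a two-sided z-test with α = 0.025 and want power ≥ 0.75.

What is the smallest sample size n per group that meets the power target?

Standardized effect: d = |μ_{script A} − μ_{script B}| / σ = |254.2 − 237.3| / 44.1 = 0.3832
Set Φ(δ − 2.241) = 0.75; then δ − 2.241 = Φ⁻¹(0.75) = 0.674, giving δ = 2.916.
(The Φ(−δ − z_{α/2}) term is vanishingly small for δ > 0 and is dropped in the standard sample-size formula.)
δ = d·√(n/2) ⇒ n = 2(δ/d)² = 2 × (2.916 / 0.3832)² = 115.79.
Round up to the next whole unit.

n = 116 per group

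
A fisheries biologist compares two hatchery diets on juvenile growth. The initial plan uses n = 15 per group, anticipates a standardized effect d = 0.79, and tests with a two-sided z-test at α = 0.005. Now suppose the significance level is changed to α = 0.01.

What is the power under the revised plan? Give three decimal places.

δ = d·√(n/2) = 0.79 × √(15/2) = 2.1635 (unchanged). New critical value: z_{0.005} = 2.576.
Revised power = Φ(δ − 2.576) + Φ(−δ − 2.576) = Φ(-0.412) + Φ(-4.739) = 0.3401 + 0.0000 = 0.3401.

Power ≈ 0.340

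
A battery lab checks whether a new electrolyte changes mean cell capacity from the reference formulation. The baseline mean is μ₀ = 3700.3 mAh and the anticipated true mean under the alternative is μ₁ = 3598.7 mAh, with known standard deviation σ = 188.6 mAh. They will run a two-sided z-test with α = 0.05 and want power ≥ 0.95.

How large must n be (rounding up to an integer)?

Standardized effect: d = |μ₁ − μ₀| / σ = |3598.7 − 3700.3| / 188.6 = 0.5387
Set Φ(δ − 1.960) = 0.95; then δ − 1.960 = Φ⁻¹(0.95) = 1.645, giving δ = 3.605.
(Ignoring the negligible lower-tail rejection probability gives the usual closed-form inversion.)
δ = d·√n ⇒ n = (δ/d)² = (3.605 / 0.5387)² = 44.78.
Round up to the next whole unit.

n = 45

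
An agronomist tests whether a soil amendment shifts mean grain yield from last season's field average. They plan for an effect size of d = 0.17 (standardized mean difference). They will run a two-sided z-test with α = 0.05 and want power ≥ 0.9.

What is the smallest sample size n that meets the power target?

Set Φ(δ − 1.960) = 0.9; then δ − 1.960 = Φ⁻¹(0.9) = 1.282, giving δ = 3.242.
(For δ > 0 the lower-tail rejection region contributes negligibly to power, so the one-term inversion is standard.)
δ = d·√n ⇒ n = (δ/d)² = (3.242 / 0.17)² = 363.58.
Rounding up, n = 364.

n = 364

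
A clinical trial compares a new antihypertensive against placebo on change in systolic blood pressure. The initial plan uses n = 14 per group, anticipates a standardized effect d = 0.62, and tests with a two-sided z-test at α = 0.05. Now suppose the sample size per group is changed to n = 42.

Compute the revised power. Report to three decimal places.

With n = 42 per group: δ = d·√(n/2) = 0.62 × √(42/2) = 2.8412. Critical value z_{0.025} = 1.960.
Revised power = Φ(δ − 1.960) + Φ(−δ − 1.960) = Φ(0.881) + Φ(-4.801) = 0.8109 + 0.0000 = 0.8109.

Power ≈ 0.811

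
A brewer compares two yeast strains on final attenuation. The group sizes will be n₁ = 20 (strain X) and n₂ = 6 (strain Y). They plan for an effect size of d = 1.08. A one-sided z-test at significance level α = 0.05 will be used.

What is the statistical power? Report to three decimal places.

Noncentrality parameter: δ = d / √(1/n₁ + 1/n₂) = 1.08 / √(1/20 + 1/6) = 2.3202
Critical value for a one-sided test at α = 0.05: z_α = 1.645.
Power = P(Z > 1.645 − δ) = Φ(0.675) = 0.7503.

Power ≈ 0.750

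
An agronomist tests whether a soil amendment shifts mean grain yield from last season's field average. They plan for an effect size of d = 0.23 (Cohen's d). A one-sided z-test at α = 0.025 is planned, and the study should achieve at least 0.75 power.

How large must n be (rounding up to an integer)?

For power 0.75 need Φ(δ − z_{0.025}) = 0.75, so δ = z_{0.025} + z_{0.25} = 1.960 + 0.674 = 2.634.
δ = d·√n ⇒ n = (δ/d)² = (2.634 / 0.23)² = 131.20.
Round up to the next whole unit.

n = 132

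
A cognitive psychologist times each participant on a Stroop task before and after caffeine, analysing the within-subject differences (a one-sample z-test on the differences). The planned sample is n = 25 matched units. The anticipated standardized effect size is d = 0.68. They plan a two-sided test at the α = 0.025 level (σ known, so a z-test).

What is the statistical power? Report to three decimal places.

Power ≈ 0.877

Noncentrality parameter: δ = d·√n = 0.68 × √25 = 3.4000
Critical value for a two-sided test at α = 0.025: z_{α/2} = 2.241.
Power = Φ(δ − 2.241) + Φ(−δ − 2.241) = Φ(1.159) + Φ(-5.641) = 0.8767 + 0.0000 = 0.8767.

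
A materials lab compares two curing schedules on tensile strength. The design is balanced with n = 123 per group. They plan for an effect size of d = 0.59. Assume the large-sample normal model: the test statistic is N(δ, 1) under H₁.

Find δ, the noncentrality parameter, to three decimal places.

The noncentrality parameter scales effect size by the design's sample-size factor: δ = d·√(n/2) = 0.59 × √(123/2) = 4.6269

δ ≈ 4.627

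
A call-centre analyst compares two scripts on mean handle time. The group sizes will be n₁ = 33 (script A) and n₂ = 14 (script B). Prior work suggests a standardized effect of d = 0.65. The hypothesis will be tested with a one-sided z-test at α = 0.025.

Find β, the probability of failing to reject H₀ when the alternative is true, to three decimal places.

β ≈ 0.469

Noncentrality parameter: δ = d / √(1/n₁ + 1/n₂) = 0.65 / √(1/33 + 1/14) = 2.0379
Critical value for a one-sided test at α = 0.025: z_α = 1.960.
Power = P(Z > 1.960 − δ) = Φ(0.078) = 0.5311.
Type II error: β = 1 − power = 1 − 0.5311 = 0.4689.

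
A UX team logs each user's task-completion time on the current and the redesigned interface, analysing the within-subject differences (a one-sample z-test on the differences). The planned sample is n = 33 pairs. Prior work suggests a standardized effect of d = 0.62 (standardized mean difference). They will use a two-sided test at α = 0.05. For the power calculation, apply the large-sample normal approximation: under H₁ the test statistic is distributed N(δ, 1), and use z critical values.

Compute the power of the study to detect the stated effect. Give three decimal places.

Power ≈ 0.945

Noncentrality parameter: δ = d·√n = 0.62 × √33 = 3.5616
Critical value for a two-sided test at α = 0.05: z_{α/2} = 1.960.
Power = Φ(δ − 1.960) + Φ(−δ − 1.960) = Φ(1.602) + Φ(-5.522) = 0.9454 + 0.0000 = 0.9454.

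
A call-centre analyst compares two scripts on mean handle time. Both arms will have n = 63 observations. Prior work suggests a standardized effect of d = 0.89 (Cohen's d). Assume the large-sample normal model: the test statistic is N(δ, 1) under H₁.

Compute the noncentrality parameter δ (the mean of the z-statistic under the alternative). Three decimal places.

The noncentrality parameter scales effect size by the design's sample-size factor: δ = d·√(n/2) = 0.89 × √(63/2) = 4.9951

δ ≈ 4.995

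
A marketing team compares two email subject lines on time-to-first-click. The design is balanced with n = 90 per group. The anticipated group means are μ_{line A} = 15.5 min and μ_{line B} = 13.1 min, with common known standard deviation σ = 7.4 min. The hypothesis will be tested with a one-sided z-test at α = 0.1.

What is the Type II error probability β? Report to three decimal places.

β ≈ 0.186

Standardized effect: d = |μ_{line A} − μ_{line B}| / σ = |15.5 − 13.1| / 7.4 = 0.3243
Noncentrality parameter: δ = d·√(n/2) = 0.3243 × √(90/2) = 2.1756
One-sided α = 0.1 → critical value z_{0.1} = 1.282.
Power = Φ(δ − 1.282) = Φ(0.894) = 0.8144.
Type II error: β = 1 − power = 1 − 0.8144 = 0.1856.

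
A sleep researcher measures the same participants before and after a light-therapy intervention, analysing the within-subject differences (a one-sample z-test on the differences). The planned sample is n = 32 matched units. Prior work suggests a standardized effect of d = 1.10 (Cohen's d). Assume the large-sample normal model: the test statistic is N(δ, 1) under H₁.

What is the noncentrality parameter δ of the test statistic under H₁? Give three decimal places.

δ = d·√n = 1.10 × √32 = 6.2225

δ ≈ 6.223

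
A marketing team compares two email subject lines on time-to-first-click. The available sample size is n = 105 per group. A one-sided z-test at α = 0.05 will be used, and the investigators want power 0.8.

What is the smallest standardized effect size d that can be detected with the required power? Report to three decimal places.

d ≈ 0.343

Need Φ(δ − 1.645) = 0.8, so δ = 1.645 + 0.842 = 2.486.
δ = d·√(n/2) ⇒ d = δ/√(n/2) = 2.486/√(105/2) = 0.3432.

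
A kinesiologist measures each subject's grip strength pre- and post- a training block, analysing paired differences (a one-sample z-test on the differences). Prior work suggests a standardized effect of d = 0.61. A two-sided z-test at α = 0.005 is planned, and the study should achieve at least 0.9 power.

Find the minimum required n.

n = 45

For power 0.9 need Φ(δ − z_{0.0025}) = 0.9, so δ = z_{0.0025} + z_{0.10} = 2.807 + 1.282 = 4.089.
(Ignoring the negligible lower-tail rejection probability gives the usual closed-form inversion.)
δ = d·√n ⇒ n = (δ/d)² = (4.089 / 0.61)² = 44.92.
Round up to the next whole unit.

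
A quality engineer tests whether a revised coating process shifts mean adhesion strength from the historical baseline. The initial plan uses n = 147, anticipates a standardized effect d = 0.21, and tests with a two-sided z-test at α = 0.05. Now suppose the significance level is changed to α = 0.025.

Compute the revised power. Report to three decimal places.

Power ≈ 0.620

δ = d·√n = 0.21 × √147 = 2.5461 (unchanged). New critical value: z_{0.0125} = 2.241.
Revised power = Φ(δ − 2.241) + Φ(−δ − 2.241) = Φ(0.305) + Φ(-4.788) = 0.6197 + 0.0000 = 0.6197.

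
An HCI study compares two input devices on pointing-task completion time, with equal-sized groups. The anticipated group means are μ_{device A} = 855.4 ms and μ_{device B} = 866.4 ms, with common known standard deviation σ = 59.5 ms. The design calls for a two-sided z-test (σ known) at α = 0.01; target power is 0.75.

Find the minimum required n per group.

n = 619 per group

Standardized effect: d = |μ_{device A} − μ_{device B}| / σ = |855.4 − 866.4| / 59.5 = 0.1849
Set Φ(δ − 2.576) = 0.75; then δ − 2.576 = Φ⁻¹(0.75) = 0.674, giving δ = 3.250.
(The Φ(−δ − z_{α/2}) term is vanishingly small for δ > 0 and is dropped in the standard sample-size formula.)
δ = d·√(n/2) ⇒ n = 2(δ/d)² = 2 × (3.250 / 0.1849)² = 618.20.
Rounding up, n = 619 per group.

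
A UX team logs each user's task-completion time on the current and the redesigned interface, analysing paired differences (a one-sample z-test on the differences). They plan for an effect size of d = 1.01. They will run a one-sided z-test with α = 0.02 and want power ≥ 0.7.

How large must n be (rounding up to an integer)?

n = 7

For power 0.7 need Φ(δ − z_{0.02}) = 0.7, so δ = z_{0.02} + z_{0.30} = 2.054 + 0.524 = 2.578.
δ = d·√n ⇒ n = (δ/d)² = (2.578 / 1.01)² = 6.52.
Rounding up, n = 7.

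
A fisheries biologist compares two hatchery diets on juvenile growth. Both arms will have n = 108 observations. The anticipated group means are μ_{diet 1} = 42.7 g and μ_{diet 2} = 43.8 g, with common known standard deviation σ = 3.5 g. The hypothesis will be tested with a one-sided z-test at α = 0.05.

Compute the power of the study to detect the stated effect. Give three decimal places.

Power ≈ 0.747

Standardized effect: d = |μ_{diet 1} − μ_{diet 2}| / σ = |42.7 − 43.8| / 3.5 = 0.3143
Noncentrality parameter: δ = d·√(n/2) = 0.3143 × √(108/2) = 2.3095
One-sided α = 0.05 → critical value z_{0.05} = 1.645.
Power = P(Z > 1.645 − δ) = Φ(0.665) = 0.7469.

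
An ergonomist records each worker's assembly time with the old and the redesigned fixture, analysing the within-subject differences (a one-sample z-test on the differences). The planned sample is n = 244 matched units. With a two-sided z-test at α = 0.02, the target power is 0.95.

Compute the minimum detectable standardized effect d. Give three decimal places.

Need Φ(δ − 2.326) = 0.95, so δ = 2.326 + 1.645 = 3.971.
(The second rejection-region term Φ(−δ − z_{α/2}) is negligible and dropped.)
δ = d·√n ⇒ d = δ/√n = 3.971/√244 = 0.2542.

d ≈ 0.254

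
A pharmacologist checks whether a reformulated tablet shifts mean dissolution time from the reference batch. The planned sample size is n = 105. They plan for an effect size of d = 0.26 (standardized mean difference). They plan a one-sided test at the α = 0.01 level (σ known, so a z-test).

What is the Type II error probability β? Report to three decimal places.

β ≈ 0.368

Noncentrality parameter: δ = d·√n = 0.26 × √105 = 2.6642
One-sided α = 0.01 → critical value z_{0.01} = 2.326.
Power = Φ(δ − 2.326) = Φ(0.338) = 0.6323.
Type II error: β = 1 − power = 1 − 0.6323 = 0.3677.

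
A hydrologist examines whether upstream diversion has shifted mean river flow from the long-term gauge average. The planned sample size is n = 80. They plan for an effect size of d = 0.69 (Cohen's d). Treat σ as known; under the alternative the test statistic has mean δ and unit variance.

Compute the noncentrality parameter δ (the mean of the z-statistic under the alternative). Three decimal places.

δ = d·√n = 0.69 × √80 = 6.1715

δ ≈ 6.172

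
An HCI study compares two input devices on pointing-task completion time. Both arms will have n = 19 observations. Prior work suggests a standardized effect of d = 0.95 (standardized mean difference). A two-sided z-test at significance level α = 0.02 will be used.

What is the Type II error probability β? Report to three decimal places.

Noncentrality parameter: δ = d·√(n/2) = 0.95 × √(19/2) = 2.9281
Two-sided α = 0.02 → critical value z_{0.01} = 2.326.
Power = Φ(δ − 2.326) + Φ(−δ − 2.326) = Φ(0.602) + Φ(-5.254) = 0.7263 + 0.0000 = 0.7263.
Type II error: β = 1 − power = 1 − 0.7263 = 0.2737.

β ≈ 0.274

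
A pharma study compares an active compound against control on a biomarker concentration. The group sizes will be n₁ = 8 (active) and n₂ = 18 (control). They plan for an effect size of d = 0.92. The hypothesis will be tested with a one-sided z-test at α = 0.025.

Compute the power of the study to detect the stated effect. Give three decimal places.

Power ≈ 0.581

Noncentrality parameter: λ = d / √(1/n₁ + 1/n₂) = 0.92 / √(1/8 + 1/18) = 2.1651
One-sided α = 0.025 → critical value z_{0.025} = 1.960.
Power = P(Z > 1.960 − λ) = Φ(0.205) = 0.5813.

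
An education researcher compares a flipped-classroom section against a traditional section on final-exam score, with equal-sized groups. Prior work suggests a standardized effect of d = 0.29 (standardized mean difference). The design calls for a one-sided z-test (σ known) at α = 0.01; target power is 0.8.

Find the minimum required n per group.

n = 239 per group

Set Φ(δ − 2.326) = 0.8; then δ − 2.326 = Φ⁻¹(0.8) = 0.842, giving δ = 3.168.
δ = d·√(n/2) ⇒ n = 2(δ/d)² = 2 × (3.168 / 0.29)² = 238.67.
Rounding up, n = 239 per group.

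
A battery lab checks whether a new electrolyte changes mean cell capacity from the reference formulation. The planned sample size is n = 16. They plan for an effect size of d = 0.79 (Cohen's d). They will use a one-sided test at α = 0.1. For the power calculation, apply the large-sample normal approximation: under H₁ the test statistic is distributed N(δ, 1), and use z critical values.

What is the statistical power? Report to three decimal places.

Power ≈ 0.970

Noncentrality parameter: δ = d·√n = 0.79 × √16 = 3.1600
Critical value for a one-sided test at α = 0.1: z_α = 1.282.
Power = Φ(δ − 1.282) = Φ(1.878) = 0.9698.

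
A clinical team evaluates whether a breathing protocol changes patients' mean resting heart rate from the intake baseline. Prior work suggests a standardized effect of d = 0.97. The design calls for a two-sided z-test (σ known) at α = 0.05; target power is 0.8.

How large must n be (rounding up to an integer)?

Set Φ(δ − 1.960) = 0.8; then δ − 1.960 = Φ⁻¹(0.8) = 0.842, giving δ = 2.802.
(Ignoring the negligible lower-tail rejection probability gives the usual closed-form inversion.)
δ = d·√n ⇒ n = (δ/d)² = (2.802 / 0.97)² = 8.34.
Rounding up, n = 9.

n = 9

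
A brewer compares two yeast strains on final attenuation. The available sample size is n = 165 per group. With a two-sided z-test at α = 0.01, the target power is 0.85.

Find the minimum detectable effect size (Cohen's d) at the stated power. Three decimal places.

Need Φ(δ − 2.576) = 0.85, so δ = 2.576 + 1.036 = 3.612.
(The second rejection-region term Φ(−δ − z_{α/2}) is negligible and dropped.)
δ = d·√(n/2) ⇒ d = δ/√(n/2) = 3.612/√(165/2) = 0.3977.

d ≈ 0.398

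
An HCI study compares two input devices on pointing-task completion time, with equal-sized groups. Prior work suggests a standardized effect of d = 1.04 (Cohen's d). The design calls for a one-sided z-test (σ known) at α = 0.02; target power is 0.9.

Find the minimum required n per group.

Set Φ(δ − 2.054) = 0.9; then δ − 2.054 = Φ⁻¹(0.9) = 1.282, giving δ = 3.335.
δ = d·√(n/2) ⇒ n = 2(δ/d)² = 2 × (3.335 / 1.04)² = 20.57.
Round up to the next whole unit.

n = 21 per group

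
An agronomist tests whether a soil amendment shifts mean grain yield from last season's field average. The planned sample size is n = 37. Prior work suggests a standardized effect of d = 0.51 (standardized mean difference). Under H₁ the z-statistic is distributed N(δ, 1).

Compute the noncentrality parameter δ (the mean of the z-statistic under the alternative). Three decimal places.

The noncentrality parameter scales effect size by the design's sample-size factor: δ = d·√n = 0.51 × √37 = 3.1022

δ ≈ 3.102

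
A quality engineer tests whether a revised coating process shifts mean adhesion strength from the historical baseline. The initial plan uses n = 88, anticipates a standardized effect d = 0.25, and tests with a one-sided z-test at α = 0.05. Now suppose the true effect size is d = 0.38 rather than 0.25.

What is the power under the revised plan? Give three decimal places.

With d = 0.38: δ = d·√n = 0.38 × √88 = 3.5647. Critical value z_{0.05} = 1.645.
Revised power = Φ(δ − 1.645) = Φ(1.920) = 0.9726.

Power ≈ 0.973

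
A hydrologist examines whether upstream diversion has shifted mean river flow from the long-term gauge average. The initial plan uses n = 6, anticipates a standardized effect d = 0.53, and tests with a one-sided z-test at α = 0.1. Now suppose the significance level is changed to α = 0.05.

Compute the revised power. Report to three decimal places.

δ = d·√n = 0.53 × √6 = 1.2982 (unchanged). New critical value: z_{0.05} = 1.645.
Revised power = P(Z > 1.645 − δ) = Φ(-0.347) = 0.3644.

Power ≈ 0.364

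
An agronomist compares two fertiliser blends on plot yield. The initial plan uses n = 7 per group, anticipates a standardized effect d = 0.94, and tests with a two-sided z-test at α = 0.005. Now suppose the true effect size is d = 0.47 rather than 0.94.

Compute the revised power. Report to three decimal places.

Power ≈ 0.027

With d = 0.47: δ = d·√(n/2) = 0.47 × √(7/2) = 0.8793. Critical value z_{0.0025} = 2.807.
Revised power = Φ(δ − 2.807) + Φ(−δ − 2.807) = Φ(-1.928) + Φ(-3.686) = 0.0269 + 0.0001 = 0.0271.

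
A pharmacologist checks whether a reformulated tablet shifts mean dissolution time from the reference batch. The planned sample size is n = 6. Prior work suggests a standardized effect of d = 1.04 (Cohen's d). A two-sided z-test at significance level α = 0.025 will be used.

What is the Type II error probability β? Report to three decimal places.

β ≈ 0.380

Noncentrality parameter: δ = d·√n = 1.04 × √6 = 2.5475
Two-sided α = 0.025 → critical value z_{0.0125} = 2.241.
Power = Φ(δ − 2.241) + Φ(−δ − 2.241) = Φ(0.306) + Φ(-4.789) = 0.6202 + 0.0000 = 0.6202.
Type II error: β = 1 − power = 1 − 0.6202 = 0.3798.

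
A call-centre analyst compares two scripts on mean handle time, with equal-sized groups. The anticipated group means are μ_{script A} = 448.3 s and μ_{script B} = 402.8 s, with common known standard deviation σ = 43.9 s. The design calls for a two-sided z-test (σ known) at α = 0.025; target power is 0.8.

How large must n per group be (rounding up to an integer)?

n = 18 per group

Standardized effect: d = |μ_{script A} − μ_{script B}| / σ = |448.3 − 402.8| / 43.9 = 1.0364
Set Φ(δ − 2.241) = 0.8; then δ − 2.241 = Φ⁻¹(0.8) = 0.842, giving δ = 3.083.
(Ignoring the negligible lower-tail rejection probability gives the usual closed-form inversion.)
δ = d·√(n/2) ⇒ n = 2(δ/d)² = 2 × (3.083 / 1.0364)² = 17.70.
Round up to the next whole unit.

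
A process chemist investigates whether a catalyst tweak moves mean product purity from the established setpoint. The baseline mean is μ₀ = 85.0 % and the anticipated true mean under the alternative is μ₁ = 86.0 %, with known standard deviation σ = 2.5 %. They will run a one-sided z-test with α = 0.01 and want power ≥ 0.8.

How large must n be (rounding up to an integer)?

n = 63

Standardized effect: d = |μ₁ − μ₀| / σ = |86.0 − 85.0| / 2.5 = 0.4000
Set Φ(δ − 2.326) = 0.8; then δ − 2.326 = Φ⁻¹(0.8) = 0.842, giving δ = 3.168.
δ = d·√n ⇒ n = (δ/d)² = (3.168 / 0.4000)² = 62.73.
Rounding up, n = 63.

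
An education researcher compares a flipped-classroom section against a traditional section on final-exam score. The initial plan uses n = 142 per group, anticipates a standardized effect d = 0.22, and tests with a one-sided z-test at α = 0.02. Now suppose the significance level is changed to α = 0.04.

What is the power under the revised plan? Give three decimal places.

Power ≈ 0.541

δ = d·√(n/2) = 0.22 × √(142/2) = 1.8538 (unchanged). New critical value: z_{0.04} = 1.751.
Revised power = Φ(δ − 1.751) = Φ(0.103) = 0.5410.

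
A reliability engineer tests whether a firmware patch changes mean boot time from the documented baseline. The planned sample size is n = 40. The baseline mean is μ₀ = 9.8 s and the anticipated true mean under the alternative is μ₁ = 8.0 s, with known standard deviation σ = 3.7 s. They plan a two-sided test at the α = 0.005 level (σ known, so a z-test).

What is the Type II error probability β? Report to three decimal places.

Standardized effect: d = |μ₁ − μ₀| / σ = |8.0 − 9.8| / 3.7 = 0.4865
Noncentrality parameter: λ = d·√n = 0.4865 × √40 = 3.0768
Two-sided α = 0.005 → critical value z_{0.0025} = 2.807.
Power = Φ(λ − 2.807) + Φ(−λ − 2.807) = Φ(0.270) + Φ(-5.884) = 0.6063 + 0.0000 = 0.6063.
Type II error: β = 1 − power = 1 − 0.6063 = 0.3937.

β ≈ 0.394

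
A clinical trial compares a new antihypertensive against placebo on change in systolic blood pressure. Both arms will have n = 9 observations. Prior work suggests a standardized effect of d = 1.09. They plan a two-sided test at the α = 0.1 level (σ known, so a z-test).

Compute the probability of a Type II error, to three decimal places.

β ≈ 0.252

Noncentrality parameter: δ = d·√(n/2) = 1.09 × √(9/2) = 2.3122
Critical value for a two-sided test at α = 0.1: z_{α/2} = 1.645.
Power = Φ(δ − 1.645) + Φ(−δ − 1.645) = Φ(0.667) + Φ(-3.957) = 0.7477 + 0.0000 = 0.7478.
Type II error: β = 1 − power = 1 − 0.7478 = 0.2522.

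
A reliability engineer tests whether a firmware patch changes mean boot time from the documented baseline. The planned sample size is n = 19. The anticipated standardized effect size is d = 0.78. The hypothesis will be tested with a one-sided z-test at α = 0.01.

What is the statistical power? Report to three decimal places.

Noncentrality parameter: δ = d·√n = 0.78 × √19 = 3.3999
One-sided α = 0.01 → critical value z_{0.01} = 2.326.
Power = Φ(δ − 2.326) = Φ(1.074) = 0.8585.

Power ≈ 0.858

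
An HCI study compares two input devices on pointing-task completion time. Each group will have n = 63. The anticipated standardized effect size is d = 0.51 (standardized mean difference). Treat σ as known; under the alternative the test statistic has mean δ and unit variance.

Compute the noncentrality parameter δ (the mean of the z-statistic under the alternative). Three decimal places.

δ ≈ 2.862

The noncentrality parameter scales effect size by the design's sample-size factor: δ = d·√(n/2) = 0.51 × √(63/2) = 2.8624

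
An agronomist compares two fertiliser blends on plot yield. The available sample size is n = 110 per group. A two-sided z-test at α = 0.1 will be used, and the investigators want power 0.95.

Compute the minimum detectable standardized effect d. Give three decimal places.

d ≈ 0.444

Required noncentrality: δ = z_{0.05} + z_{0.05} = 1.645 + 1.645 = 3.290.
(Lower-tail contribution to power is negligible for δ > 0.)
δ = d·√(n/2) ⇒ d = δ/√(n/2) = 3.290/√(110/2) = 0.4436.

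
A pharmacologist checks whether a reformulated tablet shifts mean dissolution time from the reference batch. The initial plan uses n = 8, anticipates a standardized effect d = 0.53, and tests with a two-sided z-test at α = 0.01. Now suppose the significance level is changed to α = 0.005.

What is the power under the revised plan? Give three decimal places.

Power ≈ 0.095

δ = d·√n = 0.53 × √8 = 1.4991 (unchanged). New critical value: z_{0.0025} = 2.807.
Revised power = Φ(δ − 2.807) + Φ(−δ − 2.807) = Φ(-1.308) + Φ(-4.306) = 0.0954 + 0.0000 = 0.0955.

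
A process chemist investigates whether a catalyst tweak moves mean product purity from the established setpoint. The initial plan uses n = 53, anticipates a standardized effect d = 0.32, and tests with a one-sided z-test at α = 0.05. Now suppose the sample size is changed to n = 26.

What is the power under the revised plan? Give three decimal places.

With n = 26: δ = d·√n = 0.32 × √26 = 1.6317. Critical value z_{0.05} = 1.645.
Revised power = P(Z > 1.645 − δ) = Φ(-0.013) = 0.4947.

Power ≈ 0.495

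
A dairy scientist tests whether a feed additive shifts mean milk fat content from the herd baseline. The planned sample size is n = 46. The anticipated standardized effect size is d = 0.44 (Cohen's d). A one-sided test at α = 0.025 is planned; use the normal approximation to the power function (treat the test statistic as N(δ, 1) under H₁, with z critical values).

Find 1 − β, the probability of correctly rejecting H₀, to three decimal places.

Noncentrality parameter: δ = d·√n = 0.44 × √46 = 2.9842
Critical value for a one-sided test at α = 0.025: z_α = 1.960.
Power = Φ(δ − 1.960) = Φ(1.024) = 0.8471.

Power ≈ 0.847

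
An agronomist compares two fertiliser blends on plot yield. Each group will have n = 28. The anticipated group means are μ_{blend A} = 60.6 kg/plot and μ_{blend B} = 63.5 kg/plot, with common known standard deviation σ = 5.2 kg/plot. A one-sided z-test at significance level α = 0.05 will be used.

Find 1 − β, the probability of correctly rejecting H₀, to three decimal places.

Power ≈ 0.671

Standardized effect: d = |μ_{blend A} − μ_{blend B}| / σ = |60.6 − 63.5| / 5.2 = 0.5577
Noncentrality parameter: λ = d·√(n/2) = 0.5577 × √(28/2) = 2.0867
One-sided α = 0.05 → critical value z_{0.05} = 1.645.
Power = Φ(λ − 1.645) = Φ(0.442) = 0.6707.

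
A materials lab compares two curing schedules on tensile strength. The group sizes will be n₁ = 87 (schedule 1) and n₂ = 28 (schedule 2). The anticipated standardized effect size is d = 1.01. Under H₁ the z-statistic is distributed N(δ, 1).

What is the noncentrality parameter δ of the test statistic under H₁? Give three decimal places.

δ ≈ 4.648

δ = d / √(1/n₁ + 1/n₂) = 1.01 / √(1/87 + 1/28) = 4.6485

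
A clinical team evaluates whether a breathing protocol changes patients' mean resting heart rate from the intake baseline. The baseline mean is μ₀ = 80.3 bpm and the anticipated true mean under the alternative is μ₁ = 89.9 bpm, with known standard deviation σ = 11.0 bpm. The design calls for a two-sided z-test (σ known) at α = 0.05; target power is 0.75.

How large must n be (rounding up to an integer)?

n = 10

Standardized effect: d = |μ₁ − μ₀| / σ = |89.9 − 80.3| / 11.0 = 0.8727
For power 0.75 need Φ(δ − z_{0.025}) = 0.75, so δ = z_{0.025} + z_{0.25} = 1.960 + 0.674 = 2.634.
(For δ > 0 the lower-tail rejection region contributes negligibly to power, so the one-term inversion is standard.)
δ = d·√n ⇒ n = (δ/d)² = (2.634 / 0.8727)² = 9.11.
Rounding up, n = 10.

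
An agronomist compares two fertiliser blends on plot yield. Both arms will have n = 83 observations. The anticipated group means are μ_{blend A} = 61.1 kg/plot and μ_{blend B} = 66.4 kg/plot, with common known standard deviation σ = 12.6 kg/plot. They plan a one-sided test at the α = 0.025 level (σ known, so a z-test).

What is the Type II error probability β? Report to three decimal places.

β ≈ 0.227

Standardized effect: d = |μ_{blend A} − μ_{blend B}| / σ = |61.1 − 66.4| / 12.6 = 0.4206
Noncentrality parameter: δ = d·√(n/2) = 0.4206 × √(83/2) = 2.7098
One-sided α = 0.025 → critical value z_{0.025} = 1.960.
Power = Φ(δ − 1.960) = Φ(0.750) = 0.7733.
Type II error: β = 1 − power = 1 − 0.7733 = 0.2267.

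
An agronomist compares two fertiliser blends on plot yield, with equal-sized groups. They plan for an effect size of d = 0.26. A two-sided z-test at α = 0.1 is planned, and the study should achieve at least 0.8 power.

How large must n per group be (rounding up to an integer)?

n = 183 per group

For power 0.8 need Φ(δ − z_{0.05}) = 0.8, so δ = z_{0.05} + z_{0.20} = 1.645 + 0.842 = 2.486.
(The Φ(−δ − z_{α/2}) term is vanishingly small for δ > 0 and is dropped in the standard sample-size formula.)
δ = d·√(n/2) ⇒ n = 2(δ/d)² = 2 × (2.486 / 0.26)² = 182.92.
Rounding up, n = 183 per group.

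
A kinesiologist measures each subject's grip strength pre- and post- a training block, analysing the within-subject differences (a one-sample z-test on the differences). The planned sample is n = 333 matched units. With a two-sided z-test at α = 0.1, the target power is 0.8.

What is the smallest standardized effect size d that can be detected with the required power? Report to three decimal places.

d ≈ 0.136

Need Φ(δ − 1.645) = 0.8, so δ = 1.645 + 0.842 = 2.486.
(The second rejection-region term Φ(−δ − z_{α/2}) is negligible and dropped.)
δ = d·√n ⇒ d = δ/√n = 2.486/√333 = 0.1363.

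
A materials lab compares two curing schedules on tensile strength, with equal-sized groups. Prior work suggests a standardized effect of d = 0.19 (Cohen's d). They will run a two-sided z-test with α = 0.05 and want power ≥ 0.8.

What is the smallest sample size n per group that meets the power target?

n = 435 per group

Set Φ(δ − 1.960) = 0.8; then δ − 1.960 = Φ⁻¹(0.8) = 0.842, giving δ = 2.802.
(For δ > 0 the lower-tail rejection region contributes negligibly to power, so the one-term inversion is standard.)
δ = d·√(n/2) ⇒ n = 2(δ/d)² = 2 × (2.802 / 0.19)² = 434.84.
Rounding up, n = 435 per group.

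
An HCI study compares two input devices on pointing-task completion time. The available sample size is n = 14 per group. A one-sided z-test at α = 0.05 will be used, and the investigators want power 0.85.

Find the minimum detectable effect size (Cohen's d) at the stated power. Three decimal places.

d ≈ 1.013

Required noncentrality: δ = z_{0.05} + z_{0.15} = 1.645 + 1.036 = 2.681.
δ = d·√(n/2) ⇒ d = δ/√(n/2) = 2.681/√(14/2) = 1.0134.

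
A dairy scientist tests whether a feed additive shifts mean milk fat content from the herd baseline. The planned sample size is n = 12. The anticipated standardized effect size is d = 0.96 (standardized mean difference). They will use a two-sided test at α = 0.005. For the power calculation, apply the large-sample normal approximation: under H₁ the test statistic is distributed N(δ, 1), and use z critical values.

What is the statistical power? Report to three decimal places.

Noncentrality parameter: δ = d·√n = 0.96 × √12 = 3.3255
Two-sided α = 0.005 → critical value z_{0.0025} = 2.807.
Power = Φ(δ − 2.807) + Φ(−δ − 2.807) = Φ(0.519) + Φ(-6.133) = 0.6979 + 0.0000 = 0.6979.

Power ≈ 0.698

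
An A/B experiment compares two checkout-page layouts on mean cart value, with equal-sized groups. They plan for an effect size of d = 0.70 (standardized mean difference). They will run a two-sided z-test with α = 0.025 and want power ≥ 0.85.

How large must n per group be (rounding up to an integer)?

n = 44 per group

Set Φ(δ − 2.241) = 0.85; then δ − 2.241 = Φ⁻¹(0.85) = 1.036, giving δ = 3.278.
(For δ > 0 the lower-tail rejection region contributes negligibly to power, so the one-term inversion is standard.)
δ = d·√(n/2) ⇒ n = 2(δ/d)² = 2 × (3.278 / 0.70)² = 43.85.
Round up to the next whole unit.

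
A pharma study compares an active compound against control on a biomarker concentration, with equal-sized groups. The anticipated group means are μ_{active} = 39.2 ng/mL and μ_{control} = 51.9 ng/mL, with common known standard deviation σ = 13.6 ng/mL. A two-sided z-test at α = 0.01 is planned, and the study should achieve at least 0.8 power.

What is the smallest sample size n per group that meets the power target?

n = 27 per group

Standardized effect: d = |μ_{active} − μ_{control}| / σ = |39.2 − 51.9| / 13.6 = 0.9338
For power 0.8 need Φ(δ − z_{0.005}) = 0.8, so δ = z_{0.005} + z_{0.20} = 2.576 + 0.842 = 3.417.
(The Φ(−δ − z_{α/2}) term is vanishingly small for δ > 0 and is dropped in the standard sample-size formula.)
δ = d·√(n/2) ⇒ n = 2(δ/d)² = 2 × (3.417 / 0.9338)² = 26.79.
Round up to the next whole unit.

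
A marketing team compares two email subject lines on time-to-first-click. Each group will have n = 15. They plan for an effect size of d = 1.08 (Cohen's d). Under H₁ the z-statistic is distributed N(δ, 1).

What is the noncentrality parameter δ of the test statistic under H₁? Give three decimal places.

δ = d·√(n/2) = 1.08 × √(15/2) = 2.9577

δ ≈ 2.958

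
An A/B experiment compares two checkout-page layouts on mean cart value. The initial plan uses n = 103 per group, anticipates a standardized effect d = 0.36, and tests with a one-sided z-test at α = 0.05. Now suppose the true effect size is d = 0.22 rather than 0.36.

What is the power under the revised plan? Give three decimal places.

With d = 0.22: δ = d·√(n/2) = 0.22 × √(103/2) = 1.5788. Critical value z_{0.05} = 1.645.
Revised power = Φ(δ − 1.645) = Φ(-0.066) = 0.4737.

Power ≈ 0.474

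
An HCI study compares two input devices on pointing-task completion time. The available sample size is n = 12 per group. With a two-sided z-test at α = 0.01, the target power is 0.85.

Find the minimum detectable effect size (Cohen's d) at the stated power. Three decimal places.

d ≈ 1.475

Required noncentrality: δ = z_{0.005} + z_{0.15} = 2.576 + 1.036 = 3.612.
(The second rejection-region term Φ(−δ − z_{α/2}) is negligible and dropped.)
δ = d·√(n/2) ⇒ d = δ/√(n/2) = 3.612/√(12/2) = 1.4747.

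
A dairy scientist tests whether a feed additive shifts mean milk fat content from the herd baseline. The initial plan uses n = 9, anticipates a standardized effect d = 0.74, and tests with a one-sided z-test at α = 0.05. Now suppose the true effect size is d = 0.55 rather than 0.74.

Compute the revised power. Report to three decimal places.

Power ≈ 0.502

With d = 0.55: δ = d·√n = 0.55 × √9 = 1.6500. Critical value z_{0.05} = 1.645.
Revised power = Φ(δ − 1.645) = Φ(0.005) = 0.5021.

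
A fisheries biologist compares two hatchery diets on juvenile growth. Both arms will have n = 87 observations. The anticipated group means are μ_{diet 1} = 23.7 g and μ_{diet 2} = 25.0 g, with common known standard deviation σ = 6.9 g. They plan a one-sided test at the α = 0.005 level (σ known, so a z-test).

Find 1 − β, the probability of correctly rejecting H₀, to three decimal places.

Power ≈ 0.091

Standardized effect: d = |μ_{diet 1} − μ_{diet 2}| / σ = |23.7 − 25.0| / 6.9 = 0.1884
Noncentrality parameter: δ = d·√(n/2) = 0.1884 × √(87/2) = 1.2426
One-sided α = 0.005 → critical value z_{0.005} = 2.576.
Power = Φ(δ − 2.576) = Φ(-1.333) = 0.0912.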